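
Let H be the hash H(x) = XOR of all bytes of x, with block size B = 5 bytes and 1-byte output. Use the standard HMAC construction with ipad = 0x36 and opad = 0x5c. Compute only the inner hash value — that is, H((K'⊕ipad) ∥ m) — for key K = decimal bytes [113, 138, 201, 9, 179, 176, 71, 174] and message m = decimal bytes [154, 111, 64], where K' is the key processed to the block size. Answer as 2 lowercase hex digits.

Key decimal bytes [113, 138, 201, 9, 179, 176, 71, 174] = 71 8a c9 09 b3 b0 47 ae is 8 bytes > B = 5, so hash it first: H(key) = d1, then zero-pad to 5 bytes: K' = d1 00 00 00 00.
K' ⊕ ipad = e7 36 36 36 36.
Inner input = e7 36 36 36 36 ∥ 9a 6f 40.
Inner hash: XOR e7⊕36⊕36⊕36⊕36⊕9a⊕6f⊕40 = 52.

52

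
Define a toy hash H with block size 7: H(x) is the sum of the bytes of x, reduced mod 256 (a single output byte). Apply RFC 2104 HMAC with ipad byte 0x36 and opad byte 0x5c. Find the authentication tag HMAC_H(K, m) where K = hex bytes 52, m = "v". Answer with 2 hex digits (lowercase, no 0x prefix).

Key hex bytes 52 is 1 byte ≤ B = 7; zero-pad to 7 bytes: K' = 52 00 00 00 00 00 00.
K' ⊕ ipad = 64 36 36 36 36 36 36.  K' ⊕ opad = 0e 5c 5c 5c 5c 5c 5c.
Inner input = (K'⊕ipad) ∥ m = 64 36 36 36 36 36 36 ∥ 76.
Inner hash: sum = 100+54+54+54+54+54+54+118 = 542; mod 256 = 30 → 1e.
Outer input = (K'⊕opad) ∥ inner = 0e 5c 5c 5c 5c 5c 5c ∥ 1e.
Outer hash (tag): sum = 14+92+92+92+92+92+92+30 = 596; mod 256 = 84 → 54.

54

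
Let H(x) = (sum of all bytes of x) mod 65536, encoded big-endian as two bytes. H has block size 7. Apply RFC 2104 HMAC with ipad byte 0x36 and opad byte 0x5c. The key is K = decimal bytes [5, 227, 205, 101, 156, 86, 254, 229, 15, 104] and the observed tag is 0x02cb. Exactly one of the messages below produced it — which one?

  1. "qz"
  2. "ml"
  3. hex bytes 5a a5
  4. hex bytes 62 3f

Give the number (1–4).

2

Key decimal bytes [5, 227, 205, 101, 156, 86, 254, 229, 15, 104] = 05 e3 cd 65 9c 56 fe e5 0f 68 is 10 bytes > B = 7, so hash it first: H(key) = 05 66, then zero-pad to 7 bytes: K' = 05 66 00 00 00 00 00.
K' ⊕ ipad = 33 50 36 36 36 36 36; K' ⊕ opad = 59 3a 5c 5c 5c 5c 5c.
m1: inner = H(33 50 36 36 36 36 36 71 7a) = 02 7c; tag = H(59 3a 5c 5c 5c 5c 5c 02 7c) = 02dd
m2: inner = H(33 50 36 36 36 36 36 6d 6c) = 02 6a; tag = H(59 3a 5c 5c 5c 5c 5c 02 6a) = 02cb ← matches
m3: inner = H(33 50 36 36 36 36 36 5a a5) = 02 90; tag = H(59 3a 5c 5c 5c 5c 5c 02 90) = 02f1
m4: inner = H(33 50 36 36 36 36 36 62 3f) = 02 32; tag = H(59 3a 5c 5c 5c 5c 5c 02 32) = 0293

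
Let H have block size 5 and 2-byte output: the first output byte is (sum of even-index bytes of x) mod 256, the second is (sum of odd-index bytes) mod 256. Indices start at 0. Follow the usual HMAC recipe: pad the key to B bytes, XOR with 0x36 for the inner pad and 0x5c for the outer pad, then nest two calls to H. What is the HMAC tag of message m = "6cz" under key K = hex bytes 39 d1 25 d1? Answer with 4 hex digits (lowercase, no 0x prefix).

Key hex bytes 39 d1 25 d1 is 4 bytes ≤ B = 5; zero-pad to 5 bytes: K' = 39 d1 25 d1 00.
K' ⊕ ipad = 0f e7 13 e7 36.  K' ⊕ opad = 65 8d 79 8d 5c.
Inner input = (K'⊕ipad) ∥ m = 0f e7 13 e7 36 ∥ 36 63 7a.
Inner hash: even-index sum = 187 mod 256 = 187; odd-index sum = 638 mod 256 = 126 → bb 7e.
Outer input = (K'⊕opad) ∥ inner = 65 8d 79 8d 5c ∥ bb 7e.
Outer hash (tag): even-index sum = 440 mod 256 = 184; odd-index sum = 469 mod 256 = 213 → b8 d5.

b8d5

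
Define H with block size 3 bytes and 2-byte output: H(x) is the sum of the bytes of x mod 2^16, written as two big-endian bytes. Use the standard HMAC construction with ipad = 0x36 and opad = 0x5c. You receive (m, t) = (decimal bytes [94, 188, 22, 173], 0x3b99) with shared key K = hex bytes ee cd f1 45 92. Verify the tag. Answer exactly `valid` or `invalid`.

Key hex bytes ee cd f1 45 92 is 5 bytes > B = 3, so hash it first: H(key) = 03 83, then zero-pad to 3 bytes: K' = 03 83 00.
K' ⊕ ipad = 35 b5 36; K' ⊕ opad = 5f df 5c.
Inner hash: sum = 53+181+54+94+188+22+173 = 765 → 02 fd.
Outer hash (recomputed tag): sum = 95+223+92+2+253 = 665 → 02 99.
Recomputed tag = 0299; claimed = 3b99 → mismatch.

invalid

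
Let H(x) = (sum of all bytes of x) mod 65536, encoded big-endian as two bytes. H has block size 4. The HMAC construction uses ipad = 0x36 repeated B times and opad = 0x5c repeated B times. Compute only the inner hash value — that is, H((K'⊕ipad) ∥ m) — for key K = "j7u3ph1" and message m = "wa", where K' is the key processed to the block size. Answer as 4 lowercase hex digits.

01dc

Key "j7u3ph1" = 6a 37 75 33 70 68 31 is 7 bytes > B = 4, so hash it first: H(key) = 02 52, then zero-pad to 4 bytes: K' = 02 52 00 00.
K' ⊕ ipad = 34 64 36 36.
Inner input = 34 64 36 36 ∥ 77 61.
Inner hash: sum = 52+100+54+54+119+97 = 476 → 01 dc.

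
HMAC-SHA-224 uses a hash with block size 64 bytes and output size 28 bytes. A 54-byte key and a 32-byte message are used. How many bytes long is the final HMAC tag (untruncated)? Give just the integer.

The tag is one SHA-224 digest: 28 bytes.

28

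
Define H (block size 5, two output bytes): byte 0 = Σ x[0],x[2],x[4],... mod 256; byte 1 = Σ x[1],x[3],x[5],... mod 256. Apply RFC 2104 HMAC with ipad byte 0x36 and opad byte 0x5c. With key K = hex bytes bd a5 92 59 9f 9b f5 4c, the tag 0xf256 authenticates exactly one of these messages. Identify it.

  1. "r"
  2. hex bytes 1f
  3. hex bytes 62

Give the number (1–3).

Key hex bytes bd a5 92 59 9f 9b f5 4c is 8 bytes > B = 5, so hash it first: H(key) = e3 e5, then zero-pad to 5 bytes: K' = e3 e5 00 00 00.
K' ⊕ ipad = d5 d3 36 36 36; K' ⊕ opad = bf b9 5c 5c 5c.
m1: inner = H(d5 d3 36 36 36 72) = 41 7b; tag = H(bf b9 5c 5c 5c 41 7b) = f256 ← matches
m2: inner = H(d5 d3 36 36 36 1f) = 41 28; tag = H(bf b9 5c 5c 5c 41 28) = 9f56
m3: inner = H(d5 d3 36 36 36 62) = 41 6b; tag = H(bf b9 5c 5c 5c 41 6b) = e256

1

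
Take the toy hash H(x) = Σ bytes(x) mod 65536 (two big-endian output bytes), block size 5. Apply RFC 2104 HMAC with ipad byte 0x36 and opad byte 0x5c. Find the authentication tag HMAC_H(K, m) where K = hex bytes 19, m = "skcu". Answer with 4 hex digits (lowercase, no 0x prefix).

0274

Key hex bytes 19 is 1 byte ≤ B = 5; zero-pad to 5 bytes: K' = 19 00 00 00 00.
K' ⊕ ipad = 2f 36 36 36 36.  K' ⊕ opad = 45 5c 5c 5c 5c.
Inner input = (K'⊕ipad) ∥ m = 2f 36 36 36 36 ∥ 73 6b 63 75.
Inner hash: sum = 47+54+54+54+54+115+107+99+117 = 701 → 02 bd.
Outer input = (K'⊕opad) ∥ inner = 45 5c 5c 5c 5c ∥ 02 bd.
Outer hash (tag): sum = 69+92+92+92+92+2+189 = 628 → 02 74.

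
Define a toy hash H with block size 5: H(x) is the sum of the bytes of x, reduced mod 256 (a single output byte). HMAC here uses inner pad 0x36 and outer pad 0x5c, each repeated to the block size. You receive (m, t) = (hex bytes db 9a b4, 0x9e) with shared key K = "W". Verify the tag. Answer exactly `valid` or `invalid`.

invalid

Key "W" = 57 is 1 byte ≤ B = 5; zero-pad to 5 bytes: K' = 57 00 00 00 00.
K' ⊕ ipad = 61 36 36 36 36; K' ⊕ opad = 0b 5c 5c 5c 5c.
Inner hash: sum = 97+54+54+54+54+219+154+180 = 866; mod 256 = 98 → 62.
Outer hash (recomputed tag): sum = 11+92+92+92+92+98 = 477; mod 256 = 221 → dd.
Recomputed tag = dd; claimed = 9e → mismatch.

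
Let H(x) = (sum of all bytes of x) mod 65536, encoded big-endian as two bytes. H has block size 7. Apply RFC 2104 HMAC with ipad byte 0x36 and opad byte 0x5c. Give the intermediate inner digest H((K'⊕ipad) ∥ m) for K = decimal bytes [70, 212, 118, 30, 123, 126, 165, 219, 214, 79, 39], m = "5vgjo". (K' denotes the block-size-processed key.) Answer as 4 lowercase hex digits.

Key decimal bytes [70, 212, 118, 30, 123, 126, 165, 219, 214, 79, 39] = 46 d4 76 1e 7b 7e a5 db d6 4f 27 is 11 bytes > B = 7, so hash it first: H(key) = 05 73, then zero-pad to 7 bytes: K' = 05 73 00 00 00 00 00.
K' ⊕ ipad = 33 45 36 36 36 36 36.
Inner input = 33 45 36 36 36 36 36 ∥ 35 76 67 6a 6f.
Inner hash: sum = 51+69+54+54+54+54+54+53+118+103+106+111 = 881 → 03 71.

0371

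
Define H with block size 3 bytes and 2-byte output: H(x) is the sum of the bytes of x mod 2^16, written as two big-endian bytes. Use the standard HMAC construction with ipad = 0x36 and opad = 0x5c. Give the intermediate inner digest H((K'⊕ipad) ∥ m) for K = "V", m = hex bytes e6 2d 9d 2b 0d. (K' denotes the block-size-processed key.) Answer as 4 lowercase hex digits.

Key "V" = 56 is 1 byte ≤ B = 3; zero-pad to 3 bytes: K' = 56 00 00.
K' ⊕ ipad = 60 36 36.
Inner input = 60 36 36 ∥ e6 2d 9d 2b 0d.
Inner hash: sum = 96+54+54+230+45+157+43+13 = 692 → 02 b4.

02b4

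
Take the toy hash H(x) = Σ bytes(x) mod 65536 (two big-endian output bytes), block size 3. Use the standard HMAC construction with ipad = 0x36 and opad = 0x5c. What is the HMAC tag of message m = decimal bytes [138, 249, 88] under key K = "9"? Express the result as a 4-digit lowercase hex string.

Key "9" = 39 is 1 byte ≤ B = 3; zero-pad to 3 bytes: K' = 39 00 00.
K' ⊕ ipad = 0f 36 36.  K' ⊕ opad = 65 5c 5c.
Inner input = (K'⊕ipad) ∥ m = 0f 36 36 ∥ 8a f9 58.
Inner hash: sum = 15+54+54+138+249+88 = 598 → 02 56.
Outer input = (K'⊕opad) ∥ inner = 65 5c 5c ∥ 02 56.
Outer hash (tag): sum = 101+92+92+2+86 = 373 → 01 75.

0175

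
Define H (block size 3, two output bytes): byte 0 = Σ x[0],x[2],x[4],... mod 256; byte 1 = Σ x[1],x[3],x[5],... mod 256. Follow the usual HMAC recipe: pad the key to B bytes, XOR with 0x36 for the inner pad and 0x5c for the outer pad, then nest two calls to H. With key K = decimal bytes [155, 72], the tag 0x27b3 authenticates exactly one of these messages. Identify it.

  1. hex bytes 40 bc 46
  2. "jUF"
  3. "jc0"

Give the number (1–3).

Key decimal bytes [155, 72] = 9b 48 is 2 bytes ≤ B = 3; zero-pad to 3 bytes: K' = 9b 48 00.
K' ⊕ ipad = ad 7e 36; K' ⊕ opad = c7 14 5c.
m1: inner = H(ad 7e 36 40 bc 46) = 9f 04; tag = H(c7 14 5c 9f 04) = 27b3 ← matches
m2: inner = H(ad 7e 36 6a 55 46) = 38 2e; tag = H(c7 14 5c 38 2e) = 514c
m3: inner = H(ad 7e 36 6a 63 30) = 46 18; tag = H(c7 14 5c 46 18) = 3b5a

1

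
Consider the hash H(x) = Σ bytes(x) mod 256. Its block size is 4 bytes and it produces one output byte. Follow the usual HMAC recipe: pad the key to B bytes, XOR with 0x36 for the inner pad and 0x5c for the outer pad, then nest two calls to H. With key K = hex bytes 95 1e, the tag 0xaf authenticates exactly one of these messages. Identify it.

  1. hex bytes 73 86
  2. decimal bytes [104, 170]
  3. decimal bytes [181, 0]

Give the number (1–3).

3

Key hex bytes 95 1e is 2 bytes ≤ B = 4; zero-pad to 4 bytes: K' = 95 1e 00 00.
K' ⊕ ipad = a3 28 36 36; K' ⊕ opad = c9 42 5c 5c.
m1: inner = H(a3 28 36 36 73 86) = 30; tag = H(c9 42 5c 5c 30) = f3
m2: inner = H(a3 28 36 36 68 aa) = 49; tag = H(c9 42 5c 5c 49) = 0c
m3: inner = H(a3 28 36 36 b5 00) = ec; tag = H(c9 42 5c 5c ec) = af ← matches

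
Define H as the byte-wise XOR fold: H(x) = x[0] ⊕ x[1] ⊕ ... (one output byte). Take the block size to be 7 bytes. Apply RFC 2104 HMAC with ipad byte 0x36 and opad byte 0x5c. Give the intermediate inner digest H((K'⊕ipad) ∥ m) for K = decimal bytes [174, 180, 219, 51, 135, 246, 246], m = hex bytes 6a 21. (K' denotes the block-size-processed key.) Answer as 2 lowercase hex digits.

Key decimal bytes [174, 180, 219, 51, 135, 246, 246] = ae b4 db 33 87 f6 f6 is exactly B = 7 bytes: K' = ae b4 db 33 87 f6 f6.
K' ⊕ ipad = 98 82 ed 05 b1 c0 c0.
Inner input = 98 82 ed 05 b1 c0 c0 ∥ 6a 21.
Inner hash: XOR 98⊕82⊕ed⊕05⊕b1⊕c0⊕c0⊕6a⊕21 = 08.

08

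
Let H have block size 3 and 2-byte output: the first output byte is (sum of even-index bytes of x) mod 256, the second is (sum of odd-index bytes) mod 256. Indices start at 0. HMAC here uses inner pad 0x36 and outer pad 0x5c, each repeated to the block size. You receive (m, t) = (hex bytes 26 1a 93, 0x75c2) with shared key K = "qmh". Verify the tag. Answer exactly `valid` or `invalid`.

Key "qmh" = 71 6d 68 is exactly B = 3 bytes: K' = 71 6d 68.
K' ⊕ ipad = 47 5b 5e; K' ⊕ opad = 2d 31 34.
Inner hash: even-index sum = 191 mod 256 = 191; odd-index sum = 276 mod 256 = 20 → bf 14.
Outer hash (recomputed tag): even-index sum = 117 mod 256 = 117; odd-index sum = 240 mod 256 = 240 → 75 f0.
Recomputed tag = 75f0; claimed = 75c2 → mismatch.

invalid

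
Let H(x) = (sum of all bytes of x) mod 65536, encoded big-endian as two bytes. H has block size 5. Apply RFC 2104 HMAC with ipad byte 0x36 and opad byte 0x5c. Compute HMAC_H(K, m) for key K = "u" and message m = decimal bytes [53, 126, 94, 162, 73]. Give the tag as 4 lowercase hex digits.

Key "u" = 75 is 1 byte ≤ B = 5; zero-pad to 5 bytes: K' = 75 00 00 00 00.
K' ⊕ ipad = 43 36 36 36 36.  K' ⊕ opad = 29 5c 5c 5c 5c.
Inner input = (K'⊕ipad) ∥ m = 43 36 36 36 36 ∥ 35 7e 5e a2 49.
Inner hash: sum = 67+54+54+54+54+53+126+94+162+73 = 791 → 03 17.
Outer input = (K'⊕opad) ∥ inner = 29 5c 5c 5c 5c ∥ 03 17.
Outer hash (tag): sum = 41+92+92+92+92+3+23 = 435 → 01 b3.

01b3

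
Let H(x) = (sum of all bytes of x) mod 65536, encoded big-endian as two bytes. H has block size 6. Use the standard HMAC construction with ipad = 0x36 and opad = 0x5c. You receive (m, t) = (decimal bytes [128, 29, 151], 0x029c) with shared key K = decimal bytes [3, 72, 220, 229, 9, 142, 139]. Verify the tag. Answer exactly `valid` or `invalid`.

valid

Key decimal bytes [3, 72, 220, 229, 9, 142, 139] = 03 48 dc e5 09 8e 8b is 7 bytes > B = 6, so hash it first: H(key) = 03 2e, then zero-pad to 6 bytes: K' = 03 2e 00 00 00 00.
K' ⊕ ipad = 35 18 36 36 36 36; K' ⊕ opad = 5f 72 5c 5c 5c 5c.
Inner hash: sum = 53+24+54+54+54+54+128+29+151 = 601 → 02 59.
Outer hash (recomputed tag): sum = 95+114+92+92+92+92+2+89 = 668 → 02 9c.
Recomputed tag = 029c; claimed = 029c → match.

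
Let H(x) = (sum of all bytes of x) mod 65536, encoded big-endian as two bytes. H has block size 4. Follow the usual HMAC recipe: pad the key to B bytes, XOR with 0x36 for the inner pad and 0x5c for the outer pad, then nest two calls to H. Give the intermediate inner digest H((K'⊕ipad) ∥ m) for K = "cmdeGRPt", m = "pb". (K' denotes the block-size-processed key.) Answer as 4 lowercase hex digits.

0232

Key "cmdeGRPt" = 63 6d 64 65 47 52 50 74 is 8 bytes > B = 4, so hash it first: H(key) = 02 f6, then zero-pad to 4 bytes: K' = 02 f6 00 00.
K' ⊕ ipad = 34 c0 36 36.
Inner input = 34 c0 36 36 ∥ 70 62.
Inner hash: sum = 52+192+54+54+112+98 = 562 → 02 32.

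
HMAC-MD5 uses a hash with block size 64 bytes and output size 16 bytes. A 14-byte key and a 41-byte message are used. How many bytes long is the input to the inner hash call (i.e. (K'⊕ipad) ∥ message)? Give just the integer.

105

Key is 14 ≤ 64 bytes, zero-padded: |K'| = 64.
Inner input = (K'⊕ipad) ∥ m → 64 + 41 = 105 bytes.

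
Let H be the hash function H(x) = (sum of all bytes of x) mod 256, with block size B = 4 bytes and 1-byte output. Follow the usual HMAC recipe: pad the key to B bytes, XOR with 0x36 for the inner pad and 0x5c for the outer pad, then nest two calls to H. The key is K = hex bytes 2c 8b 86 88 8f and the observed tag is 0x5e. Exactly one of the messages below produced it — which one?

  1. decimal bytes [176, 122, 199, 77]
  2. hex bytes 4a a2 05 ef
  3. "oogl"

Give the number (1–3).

Key hex bytes 2c 8b 86 88 8f is 5 bytes > B = 4, so hash it first: H(key) = 54, then zero-pad to 4 bytes: K' = 54 00 00 00.
K' ⊕ ipad = 62 36 36 36; K' ⊕ opad = 08 5c 5c 5c.
m1: inner = H(62 36 36 36 b0 7a c7 4d) = 42; tag = H(08 5c 5c 5c 42) = 5e ← matches
m2: inner = H(62 36 36 36 4a a2 05 ef) = e4; tag = H(08 5c 5c 5c e4) = 00
m3: inner = H(62 36 36 36 6f 6f 67 6c) = b5; tag = H(08 5c 5c 5c b5) = d1

1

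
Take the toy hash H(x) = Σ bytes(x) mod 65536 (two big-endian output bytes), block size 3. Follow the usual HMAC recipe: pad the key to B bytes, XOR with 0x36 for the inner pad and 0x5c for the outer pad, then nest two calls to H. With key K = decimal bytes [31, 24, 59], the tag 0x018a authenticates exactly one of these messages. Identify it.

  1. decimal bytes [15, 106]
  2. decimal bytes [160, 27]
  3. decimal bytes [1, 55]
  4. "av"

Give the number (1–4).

3

Key decimal bytes [31, 24, 59] = 1f 18 3b is exactly B = 3 bytes: K' = 1f 18 3b.
K' ⊕ ipad = 29 2e 0d; K' ⊕ opad = 43 44 67.
m1: inner = H(29 2e 0d 0f 6a) = 00 dd; tag = H(43 44 67 00 dd) = 01cb
m2: inner = H(29 2e 0d a0 1b) = 01 1f; tag = H(43 44 67 01 1f) = 010e
m3: inner = H(29 2e 0d 01 37) = 00 9c; tag = H(43 44 67 00 9c) = 018a ← matches
m4: inner = H(29 2e 0d 61 76) = 01 3b; tag = H(43 44 67 01 3b) = 012a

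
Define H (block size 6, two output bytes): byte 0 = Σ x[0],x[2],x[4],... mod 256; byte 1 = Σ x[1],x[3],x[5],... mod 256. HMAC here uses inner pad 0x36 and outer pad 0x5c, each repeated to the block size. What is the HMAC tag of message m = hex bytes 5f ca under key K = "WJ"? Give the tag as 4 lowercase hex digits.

Key "WJ" = 57 4a is 2 bytes ≤ B = 6; zero-pad to 6 bytes: K' = 57 4a 00 00 00 00.
K' ⊕ ipad = 61 7c 36 36 36 36.  K' ⊕ opad = 0b 16 5c 5c 5c 5c.
Inner input = (K'⊕ipad) ∥ m = 61 7c 36 36 36 36 ∥ 5f ca.
Inner hash: even-index sum = 300 mod 256 = 44; odd-index sum = 434 mod 256 = 178 → 2c b2.
Outer input = (K'⊕opad) ∥ inner = 0b 16 5c 5c 5c 5c ∥ 2c b2.
Outer hash (tag): even-index sum = 239 mod 256 = 239; odd-index sum = 384 mod 256 = 128 → ef 80.

ef80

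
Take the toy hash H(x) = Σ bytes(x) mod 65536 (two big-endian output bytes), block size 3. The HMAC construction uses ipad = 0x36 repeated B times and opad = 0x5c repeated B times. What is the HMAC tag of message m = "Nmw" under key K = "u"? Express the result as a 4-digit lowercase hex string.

Key "u" = 75 is 1 byte ≤ B = 3; zero-pad to 3 bytes: K' = 75 00 00.
K' ⊕ ipad = 43 36 36.  K' ⊕ opad = 29 5c 5c.
Inner input = (K'⊕ipad) ∥ m = 43 36 36 ∥ 4e 6d 77.
Inner hash: sum = 67+54+54+78+109+119 = 481 → 01 e1.
Outer input = (K'⊕opad) ∥ inner = 29 5c 5c ∥ 01 e1.
Outer hash (tag): sum = 41+92+92+1+225 = 451 → 01 c3.

01c3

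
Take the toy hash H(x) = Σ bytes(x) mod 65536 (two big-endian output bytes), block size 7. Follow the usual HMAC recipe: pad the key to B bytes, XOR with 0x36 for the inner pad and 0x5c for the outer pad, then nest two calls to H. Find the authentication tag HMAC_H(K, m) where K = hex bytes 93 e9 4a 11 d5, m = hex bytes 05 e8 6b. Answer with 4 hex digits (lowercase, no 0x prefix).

03fa

Key hex bytes 93 e9 4a 11 d5 is 5 bytes ≤ B = 7; zero-pad to 7 bytes: K' = 93 e9 4a 11 d5 00 00.
K' ⊕ ipad = a5 df 7c 27 e3 36 36.  K' ⊕ opad = cf b5 16 4d 89 5c 5c.
Inner input = (K'⊕ipad) ∥ m = a5 df 7c 27 e3 36 36 ∥ 05 e8 6b.
Inner hash: sum = 165+223+124+39+227+54+54+5+232+107 = 1230 → 04 ce.
Outer input = (K'⊕opad) ∥ inner = cf b5 16 4d 89 5c 5c ∥ 04 ce.
Outer hash (tag): sum = 207+181+22+77+137+92+92+4+206 = 1018 → 03 fa.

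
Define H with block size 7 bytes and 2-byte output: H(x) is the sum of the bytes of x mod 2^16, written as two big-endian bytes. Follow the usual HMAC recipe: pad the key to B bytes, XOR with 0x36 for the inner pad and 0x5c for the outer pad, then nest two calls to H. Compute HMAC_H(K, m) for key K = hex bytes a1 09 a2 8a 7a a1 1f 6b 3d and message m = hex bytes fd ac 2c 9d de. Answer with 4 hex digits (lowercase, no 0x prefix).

Key hex bytes a1 09 a2 8a 7a a1 1f 6b 3d is 9 bytes > B = 7, so hash it first: H(key) = 03 b8, then zero-pad to 7 bytes: K' = 03 b8 00 00 00 00 00.
K' ⊕ ipad = 35 8e 36 36 36 36 36.  K' ⊕ opad = 5f e4 5c 5c 5c 5c 5c.
Inner input = (K'⊕ipad) ∥ m = 35 8e 36 36 36 36 36 ∥ fd ac 2c 9d de.
Inner hash: sum = 53+142+54+54+54+54+54+253+172+44+157+222 = 1313 → 05 21.
Outer input = (K'⊕opad) ∥ inner = 5f e4 5c 5c 5c 5c 5c ∥ 05 21.
Outer hash (tag): sum = 95+228+92+92+92+92+92+5+33 = 821 → 03 35.

0335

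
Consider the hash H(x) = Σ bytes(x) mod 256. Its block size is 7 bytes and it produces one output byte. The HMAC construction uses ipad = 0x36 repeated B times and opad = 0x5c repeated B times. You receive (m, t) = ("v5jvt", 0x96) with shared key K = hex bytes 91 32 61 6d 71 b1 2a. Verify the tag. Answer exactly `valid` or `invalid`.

Key hex bytes 91 32 61 6d 71 b1 2a is exactly B = 7 bytes: K' = 91 32 61 6d 71 b1 2a.
K' ⊕ ipad = a7 04 57 5b 47 87 1c; K' ⊕ opad = cd 6e 3d 31 2d ed 76.
Inner hash: sum = 167+4+87+91+71+135+28+118+53+106+118+116 = 1094; mod 256 = 70 → 46.
Outer hash (recomputed tag): sum = 205+110+61+49+45+237+118+70 = 895; mod 256 = 127 → 7f.
Recomputed tag = 7f; claimed = 96 → mismatch.

invalid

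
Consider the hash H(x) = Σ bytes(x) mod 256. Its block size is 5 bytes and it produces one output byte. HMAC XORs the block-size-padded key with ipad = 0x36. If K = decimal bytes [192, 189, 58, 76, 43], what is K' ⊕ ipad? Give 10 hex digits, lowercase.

f68b0c7a1d

Key decimal bytes [192, 189, 58, 76, 43] = c0 bd 3a 4c 2b is exactly B = 5 bytes: K' = c0 bd 3a 4c 2b.
XOR each byte with 0x36: c0⊕36=f6, bd⊕36=8b, 3a⊕36=0c, 4c⊕36=7a, 2b⊕36=1d.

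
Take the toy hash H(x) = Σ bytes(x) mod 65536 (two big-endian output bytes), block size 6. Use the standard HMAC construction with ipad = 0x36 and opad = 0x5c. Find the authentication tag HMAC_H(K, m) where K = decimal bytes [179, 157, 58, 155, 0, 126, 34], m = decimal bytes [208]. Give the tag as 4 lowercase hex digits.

0338

Key decimal bytes [179, 157, 58, 155, 0, 126, 34] = b3 9d 3a 9b 00 7e 22 is 7 bytes > B = 6, so hash it first: H(key) = 02 c5, then zero-pad to 6 bytes: K' = 02 c5 00 00 00 00.
K' ⊕ ipad = 34 f3 36 36 36 36.  K' ⊕ opad = 5e 99 5c 5c 5c 5c.
Inner input = (K'⊕ipad) ∥ m = 34 f3 36 36 36 36 ∥ d0.
Inner hash: sum = 52+243+54+54+54+54+208 = 719 → 02 cf.
Outer input = (K'⊕opad) ∥ inner = 5e 99 5c 5c 5c 5c ∥ 02 cf.
Outer hash (tag): sum = 94+153+92+92+92+92+2+207 = 824 → 03 38.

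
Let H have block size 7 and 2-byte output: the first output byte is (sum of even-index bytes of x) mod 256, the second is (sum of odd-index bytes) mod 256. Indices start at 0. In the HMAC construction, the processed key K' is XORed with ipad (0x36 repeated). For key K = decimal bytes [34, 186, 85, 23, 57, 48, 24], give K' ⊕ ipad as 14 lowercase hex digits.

Key decimal bytes [34, 186, 85, 23, 57, 48, 24] = 22 ba 55 17 39 30 18 is exactly B = 7 bytes: K' = 22 ba 55 17 39 30 18.
XOR each byte with 0x36: 22⊕36=14, ba⊕36=8c, 55⊕36=63, 17⊕36=21, 39⊕36=0f, 30⊕36=06, 18⊕36=2e.

148c63210f062e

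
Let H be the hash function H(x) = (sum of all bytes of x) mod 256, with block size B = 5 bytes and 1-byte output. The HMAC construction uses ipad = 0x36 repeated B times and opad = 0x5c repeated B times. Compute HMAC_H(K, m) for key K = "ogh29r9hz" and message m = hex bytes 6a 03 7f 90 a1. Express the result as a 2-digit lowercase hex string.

Key "ogh29r9hz" = 6f 67 68 32 39 72 39 68 7a is 9 bytes > B = 5, so hash it first: H(key) = 36, then zero-pad to 5 bytes: K' = 36 00 00 00 00.
K' ⊕ ipad = 00 36 36 36 36.  K' ⊕ opad = 6a 5c 5c 5c 5c.
Inner input = (K'⊕ipad) ∥ m = 00 36 36 36 36 ∥ 6a 03 7f 90 a1.
Inner hash: sum = 0+54+54+54+54+106+3+127+144+161 = 757; mod 256 = 245 → f5.
Outer input = (K'⊕opad) ∥ inner = 6a 5c 5c 5c 5c ∥ f5.
Outer hash (tag): sum = 106+92+92+92+92+245 = 719; mod 256 = 207 → cf.

cf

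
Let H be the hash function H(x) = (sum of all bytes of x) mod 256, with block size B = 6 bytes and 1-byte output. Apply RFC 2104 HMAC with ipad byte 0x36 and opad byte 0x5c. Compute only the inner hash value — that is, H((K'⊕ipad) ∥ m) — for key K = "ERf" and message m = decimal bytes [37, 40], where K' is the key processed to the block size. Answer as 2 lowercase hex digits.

Key "ERf" = 45 52 66 is 3 bytes ≤ B = 6; zero-pad to 6 bytes: K' = 45 52 66 00 00 00.
K' ⊕ ipad = 73 64 50 36 36 36.
Inner input = 73 64 50 36 36 36 ∥ 25 28.
Inner hash: sum = 115+100+80+54+54+54+37+40 = 534; mod 256 = 22 → 16.

16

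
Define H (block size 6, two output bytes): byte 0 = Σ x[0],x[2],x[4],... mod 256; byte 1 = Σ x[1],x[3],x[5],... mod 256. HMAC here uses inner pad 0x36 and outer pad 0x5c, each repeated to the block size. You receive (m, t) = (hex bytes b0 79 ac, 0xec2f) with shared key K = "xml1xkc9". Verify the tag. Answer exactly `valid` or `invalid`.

Key "xml1xkc9" = 78 6d 6c 31 78 6b 63 39 is 8 bytes > B = 6, so hash it first: H(key) = bf 42, then zero-pad to 6 bytes: K' = bf 42 00 00 00 00.
K' ⊕ ipad = 89 74 36 36 36 36; K' ⊕ opad = e3 1e 5c 5c 5c 5c.
Inner hash: even-index sum = 593 mod 256 = 81; odd-index sum = 345 mod 256 = 89 → 51 59.
Outer hash (recomputed tag): even-index sum = 492 mod 256 = 236; odd-index sum = 303 mod 256 = 47 → ec 2f.
Recomputed tag = ec2f; claimed = ec2f → match.

valid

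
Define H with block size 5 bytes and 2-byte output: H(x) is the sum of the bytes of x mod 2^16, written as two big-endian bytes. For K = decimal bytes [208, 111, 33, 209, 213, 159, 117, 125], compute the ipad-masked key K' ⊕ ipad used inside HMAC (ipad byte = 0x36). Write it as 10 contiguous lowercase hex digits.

32a1363636

Key decimal bytes [208, 111, 33, 209, 213, 159, 117, 125] = d0 6f 21 d1 d5 9f 75 7d is 8 bytes > B = 5, so hash it first: H(key) = 04 97, then zero-pad to 5 bytes: K' = 04 97 00 00 00.
XOR each byte with 0x36: 04⊕36=32, 97⊕36=a1, 00⊕36=36, 00⊕36=36, 00⊕36=36.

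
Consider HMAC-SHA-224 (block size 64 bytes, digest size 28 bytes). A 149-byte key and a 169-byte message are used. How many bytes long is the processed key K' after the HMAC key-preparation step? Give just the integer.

Key is 149 > 64 bytes, so it is hashed to 28 bytes then zero-padded to 64: |K'| = 64.

64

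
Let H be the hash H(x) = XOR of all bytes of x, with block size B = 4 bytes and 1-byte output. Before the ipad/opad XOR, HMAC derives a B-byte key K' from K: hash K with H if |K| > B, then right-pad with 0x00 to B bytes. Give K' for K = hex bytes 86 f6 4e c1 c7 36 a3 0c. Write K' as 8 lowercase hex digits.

a1000000

|K| = 8 > B = 4, so first hash the key.
H(K): XOR 86⊕f6⊕4e⊕c1⊕c7⊕36⊕a3⊕0c = a1.
Zero-pad H(K) = a1 to 4 bytes: K' = a1 00 00 00.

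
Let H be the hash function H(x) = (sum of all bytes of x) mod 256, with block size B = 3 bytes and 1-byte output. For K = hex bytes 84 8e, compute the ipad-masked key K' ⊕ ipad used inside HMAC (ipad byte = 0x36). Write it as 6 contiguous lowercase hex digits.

Key hex bytes 84 8e is 2 bytes ≤ B = 3; zero-pad to 3 bytes: K' = 84 8e 00.
XOR each byte with 0x36: 84⊕36=b2, 8e⊕36=b8, 00⊕36=36.

b2b836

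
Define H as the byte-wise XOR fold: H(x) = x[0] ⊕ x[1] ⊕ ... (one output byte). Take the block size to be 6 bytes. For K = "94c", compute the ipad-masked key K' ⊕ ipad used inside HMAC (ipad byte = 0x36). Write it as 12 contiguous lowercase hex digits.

0f0255363636

Key "94c" = 39 34 63 is 3 bytes ≤ B = 6; zero-pad to 6 bytes: K' = 39 34 63 00 00 00.
XOR each byte with 0x36: 39⊕36=0f, 34⊕36=02, 63⊕36=55, 00⊕36=36, 00⊕36=36, 00⊕36=36.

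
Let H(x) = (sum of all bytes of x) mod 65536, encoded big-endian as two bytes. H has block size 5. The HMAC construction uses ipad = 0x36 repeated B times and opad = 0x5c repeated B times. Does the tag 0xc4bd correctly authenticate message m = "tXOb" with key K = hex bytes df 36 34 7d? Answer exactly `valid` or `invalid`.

invalid

Key hex bytes df 36 34 7d is 4 bytes ≤ B = 5; zero-pad to 5 bytes: K' = df 36 34 7d 00.
K' ⊕ ipad = e9 00 02 4b 36; K' ⊕ opad = 83 6a 68 21 5c.
Inner hash: sum = 233+0+2+75+54+116+88+79+98 = 745 → 02 e9.
Outer hash (recomputed tag): sum = 131+106+104+33+92+2+233 = 701 → 02 bd.
Recomputed tag = 02bd; claimed = c4bd → mismatch.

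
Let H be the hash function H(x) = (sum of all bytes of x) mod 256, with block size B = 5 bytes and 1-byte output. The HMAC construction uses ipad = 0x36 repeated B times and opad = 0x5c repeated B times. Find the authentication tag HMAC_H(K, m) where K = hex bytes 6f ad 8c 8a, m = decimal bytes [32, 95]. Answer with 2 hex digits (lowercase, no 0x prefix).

Key hex bytes 6f ad 8c 8a is 4 bytes ≤ B = 5; zero-pad to 5 bytes: K' = 6f ad 8c 8a 00.
K' ⊕ ipad = 59 9b ba bc 36.  K' ⊕ opad = 33 f1 d0 d6 5c.
Inner input = (K'⊕ipad) ∥ m = 59 9b ba bc 36 ∥ 20 5f.
Inner hash: sum = 89+155+186+188+54+32+95 = 799; mod 256 = 31 → 1f.
Outer input = (K'⊕opad) ∥ inner = 33 f1 d0 d6 5c ∥ 1f.
Outer hash (tag): sum = 51+241+208+214+92+31 = 837; mod 256 = 69 → 45.

45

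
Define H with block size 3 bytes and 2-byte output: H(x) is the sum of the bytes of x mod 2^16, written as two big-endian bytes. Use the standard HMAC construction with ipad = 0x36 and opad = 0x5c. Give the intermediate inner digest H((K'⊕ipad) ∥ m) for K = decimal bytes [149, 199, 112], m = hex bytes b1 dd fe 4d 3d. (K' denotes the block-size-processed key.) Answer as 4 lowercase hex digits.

Key decimal bytes [149, 199, 112] = 95 c7 70 is exactly B = 3 bytes: K' = 95 c7 70.
K' ⊕ ipad = a3 f1 46.
Inner input = a3 f1 46 ∥ b1 dd fe 4d 3d.
Inner hash: sum = 163+241+70+177+221+254+77+61 = 1264 → 04 f0.

04f0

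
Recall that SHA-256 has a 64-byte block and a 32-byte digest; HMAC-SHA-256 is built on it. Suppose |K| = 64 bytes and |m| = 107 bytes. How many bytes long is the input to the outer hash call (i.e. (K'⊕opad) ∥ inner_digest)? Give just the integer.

96

Key is 64 ≤ 64 bytes, zero-padded: |K'| = 64.
Outer input = (K'⊕opad) ∥ H(inner) → 64 + 32 = 96 bytes.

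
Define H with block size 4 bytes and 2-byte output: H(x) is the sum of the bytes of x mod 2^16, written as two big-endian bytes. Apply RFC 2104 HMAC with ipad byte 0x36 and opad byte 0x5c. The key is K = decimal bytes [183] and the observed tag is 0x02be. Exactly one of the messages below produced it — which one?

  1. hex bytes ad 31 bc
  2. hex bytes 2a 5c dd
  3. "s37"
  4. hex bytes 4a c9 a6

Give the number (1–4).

Key decimal bytes [183] = b7 is 1 byte ≤ B = 4; zero-pad to 4 bytes: K' = b7 00 00 00.
K' ⊕ ipad = 81 36 36 36; K' ⊕ opad = eb 5c 5c 5c.
m1: inner = H(81 36 36 36 ad 31 bc) = 02 bd; tag = H(eb 5c 5c 5c 02 bd) = 02be ← matches
m2: inner = H(81 36 36 36 2a 5c dd) = 02 86; tag = H(eb 5c 5c 5c 02 86) = 0287
m3: inner = H(81 36 36 36 73 33 37) = 02 00; tag = H(eb 5c 5c 5c 02 00) = 0201
m4: inner = H(81 36 36 36 4a c9 a6) = 02 dc; tag = H(eb 5c 5c 5c 02 dc) = 02dd

1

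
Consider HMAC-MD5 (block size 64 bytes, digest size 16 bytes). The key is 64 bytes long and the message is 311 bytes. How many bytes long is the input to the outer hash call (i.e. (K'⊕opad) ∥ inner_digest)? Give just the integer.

80

Key is 64 ≤ 64 bytes, zero-padded: |K'| = 64.
Outer input = (K'⊕opad) ∥ H(inner) → 64 + 16 = 80 bytes.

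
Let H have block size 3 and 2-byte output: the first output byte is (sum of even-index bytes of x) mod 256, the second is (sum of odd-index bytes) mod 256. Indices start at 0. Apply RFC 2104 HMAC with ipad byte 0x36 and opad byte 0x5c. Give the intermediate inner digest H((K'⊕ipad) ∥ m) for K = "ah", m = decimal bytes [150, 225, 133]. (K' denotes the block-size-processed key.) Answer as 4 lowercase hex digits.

Key "ah" = 61 68 is 2 bytes ≤ B = 3; zero-pad to 3 bytes: K' = 61 68 00.
K' ⊕ ipad = 57 5e 36.
Inner input = 57 5e 36 ∥ 96 e1 85.
Inner hash: even-index sum = 366 mod 256 = 110; odd-index sum = 377 mod 256 = 121 → 6e 79.

6e79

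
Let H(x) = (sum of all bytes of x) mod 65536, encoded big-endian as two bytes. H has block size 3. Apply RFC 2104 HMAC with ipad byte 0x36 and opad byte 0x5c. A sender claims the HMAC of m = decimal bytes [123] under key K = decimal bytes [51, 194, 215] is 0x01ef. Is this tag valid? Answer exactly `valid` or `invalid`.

Key decimal bytes [51, 194, 215] = 33 c2 d7 is exactly B = 3 bytes: K' = 33 c2 d7.
K' ⊕ ipad = 05 f4 e1; K' ⊕ opad = 6f 9e 8b.
Inner hash: sum = 5+244+225+123 = 597 → 02 55.
Outer hash (recomputed tag): sum = 111+158+139+2+85 = 495 → 01 ef.
Recomputed tag = 01ef; claimed = 01ef → match.

valid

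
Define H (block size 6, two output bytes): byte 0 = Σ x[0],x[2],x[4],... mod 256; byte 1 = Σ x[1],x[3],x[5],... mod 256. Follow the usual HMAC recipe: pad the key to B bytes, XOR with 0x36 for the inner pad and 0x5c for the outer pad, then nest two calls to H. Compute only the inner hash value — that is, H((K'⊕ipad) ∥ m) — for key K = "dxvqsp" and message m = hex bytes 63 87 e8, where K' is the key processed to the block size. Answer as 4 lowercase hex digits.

2262

Key "dxvqsp" = 64 78 76 71 73 70 is exactly B = 6 bytes: K' = 64 78 76 71 73 70.
K' ⊕ ipad = 52 4e 40 47 45 46.
Inner input = 52 4e 40 47 45 46 ∥ 63 87 e8.
Inner hash: even-index sum = 546 mod 256 = 34; odd-index sum = 354 mod 256 = 98 → 22 62.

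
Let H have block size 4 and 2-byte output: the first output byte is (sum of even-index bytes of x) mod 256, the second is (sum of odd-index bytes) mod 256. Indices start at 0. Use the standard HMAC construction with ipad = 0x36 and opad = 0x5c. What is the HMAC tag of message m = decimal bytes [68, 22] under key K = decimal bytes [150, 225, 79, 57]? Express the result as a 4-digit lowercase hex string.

3a1e

Key decimal bytes [150, 225, 79, 57] = 96 e1 4f 39 is exactly B = 4 bytes: K' = 96 e1 4f 39.
K' ⊕ ipad = a0 d7 79 0f.  K' ⊕ opad = ca bd 13 65.
Inner input = (K'⊕ipad) ∥ m = a0 d7 79 0f ∥ 44 16.
Inner hash: even-index sum = 349 mod 256 = 93; odd-index sum = 252 mod 256 = 252 → 5d fc.
Outer input = (K'⊕opad) ∥ inner = ca bd 13 65 ∥ 5d fc.
Outer hash (tag): even-index sum = 314 mod 256 = 58; odd-index sum = 542 mod 256 = 30 → 3a 1e.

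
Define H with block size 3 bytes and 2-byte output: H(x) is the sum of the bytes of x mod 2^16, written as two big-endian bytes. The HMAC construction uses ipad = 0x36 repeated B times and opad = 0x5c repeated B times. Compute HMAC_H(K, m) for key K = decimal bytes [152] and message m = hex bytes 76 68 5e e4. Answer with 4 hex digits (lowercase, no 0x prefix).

Key decimal bytes [152] = 98 is 1 byte ≤ B = 3; zero-pad to 3 bytes: K' = 98 00 00.
K' ⊕ ipad = ae 36 36.  K' ⊕ opad = c4 5c 5c.
Inner input = (K'⊕ipad) ∥ m = ae 36 36 ∥ 76 68 5e e4.
Inner hash: sum = 174+54+54+118+104+94+228 = 826 → 03 3a.
Outer input = (K'⊕opad) ∥ inner = c4 5c 5c ∥ 03 3a.
Outer hash (tag): sum = 196+92+92+3+58 = 441 → 01 b9.

01b9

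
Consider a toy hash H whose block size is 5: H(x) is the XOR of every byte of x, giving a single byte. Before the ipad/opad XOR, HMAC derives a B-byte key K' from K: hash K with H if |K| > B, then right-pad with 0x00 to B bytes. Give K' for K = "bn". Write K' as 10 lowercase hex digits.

626e000000

Key "bn" = 62 6e is 2 bytes ≤ B = 5; zero-pad to 5 bytes: K' = 62 6e 00 00 00.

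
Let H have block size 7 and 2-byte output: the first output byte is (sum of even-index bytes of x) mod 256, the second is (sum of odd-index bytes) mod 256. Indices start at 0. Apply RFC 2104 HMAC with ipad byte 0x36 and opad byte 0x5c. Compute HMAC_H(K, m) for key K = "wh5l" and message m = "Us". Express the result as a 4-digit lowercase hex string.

8fe3

Key "wh5l" = 77 68 35 6c is 4 bytes ≤ B = 7; zero-pad to 7 bytes: K' = 77 68 35 6c 00 00 00.
K' ⊕ ipad = 41 5e 03 5a 36 36 36.  K' ⊕ opad = 2b 34 69 30 5c 5c 5c.
Inner input = (K'⊕ipad) ∥ m = 41 5e 03 5a 36 36 36 ∥ 55 73.
Inner hash: even-index sum = 291 mod 256 = 35; odd-index sum = 323 mod 256 = 67 → 23 43.
Outer input = (K'⊕opad) ∥ inner = 2b 34 69 30 5c 5c 5c ∥ 23 43.
Outer hash (tag): even-index sum = 399 mod 256 = 143; odd-index sum = 227 mod 256 = 227 → 8f e3.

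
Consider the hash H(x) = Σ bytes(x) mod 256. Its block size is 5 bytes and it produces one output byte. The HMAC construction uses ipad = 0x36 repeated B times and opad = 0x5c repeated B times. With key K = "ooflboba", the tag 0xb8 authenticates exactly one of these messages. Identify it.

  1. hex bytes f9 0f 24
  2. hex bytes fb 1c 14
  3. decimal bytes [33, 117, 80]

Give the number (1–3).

3

Key "ooflboba" = 6f 6f 66 6c 62 6f 62 61 is 8 bytes > B = 5, so hash it first: H(key) = 44, then zero-pad to 5 bytes: K' = 44 00 00 00 00.
K' ⊕ ipad = 72 36 36 36 36; K' ⊕ opad = 18 5c 5c 5c 5c.
m1: inner = H(72 36 36 36 36 f9 0f 24) = 76; tag = H(18 5c 5c 5c 5c 76) = fe
m2: inner = H(72 36 36 36 36 fb 1c 14) = 75; tag = H(18 5c 5c 5c 5c 75) = fd
m3: inner = H(72 36 36 36 36 21 75 50) = 30; tag = H(18 5c 5c 5c 5c 30) = b8 ← matches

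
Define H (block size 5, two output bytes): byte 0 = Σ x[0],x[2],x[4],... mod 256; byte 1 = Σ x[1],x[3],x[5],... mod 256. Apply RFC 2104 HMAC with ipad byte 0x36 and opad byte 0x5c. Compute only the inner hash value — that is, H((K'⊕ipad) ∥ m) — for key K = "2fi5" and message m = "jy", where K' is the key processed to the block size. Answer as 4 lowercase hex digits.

Key "2fi5" = 32 66 69 35 is 4 bytes ≤ B = 5; zero-pad to 5 bytes: K' = 32 66 69 35 00.
K' ⊕ ipad = 04 50 5f 03 36.
Inner input = 04 50 5f 03 36 ∥ 6a 79.
Inner hash: even-index sum = 274 mod 256 = 18; odd-index sum = 189 mod 256 = 189 → 12 bd.

12bd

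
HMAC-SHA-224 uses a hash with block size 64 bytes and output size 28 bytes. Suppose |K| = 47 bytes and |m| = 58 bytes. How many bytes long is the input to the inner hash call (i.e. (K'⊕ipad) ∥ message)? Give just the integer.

122

Key is 47 ≤ 64 bytes, zero-padded: |K'| = 64.
Inner input = (K'⊕ipad) ∥ m → 64 + 58 = 122 bytes.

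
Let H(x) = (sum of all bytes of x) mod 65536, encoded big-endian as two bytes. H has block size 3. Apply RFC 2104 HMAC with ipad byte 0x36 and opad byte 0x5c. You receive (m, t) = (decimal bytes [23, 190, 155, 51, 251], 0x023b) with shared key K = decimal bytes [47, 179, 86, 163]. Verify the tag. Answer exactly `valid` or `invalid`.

Key decimal bytes [47, 179, 86, 163] = 2f b3 56 a3 is 4 bytes > B = 3, so hash it first: H(key) = 01 db, then zero-pad to 3 bytes: K' = 01 db 00.
K' ⊕ ipad = 37 ed 36; K' ⊕ opad = 5d 87 5c.
Inner hash: sum = 55+237+54+23+190+155+51+251 = 1016 → 03 f8.
Outer hash (recomputed tag): sum = 93+135+92+3+248 = 571 → 02 3b.
Recomputed tag = 023b; claimed = 023b → match.

valid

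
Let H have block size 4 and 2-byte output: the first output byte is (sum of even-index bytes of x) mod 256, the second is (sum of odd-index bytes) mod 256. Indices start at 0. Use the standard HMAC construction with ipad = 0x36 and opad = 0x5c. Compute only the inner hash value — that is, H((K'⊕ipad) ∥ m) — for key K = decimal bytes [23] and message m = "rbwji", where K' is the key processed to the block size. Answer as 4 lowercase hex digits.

Key decimal bytes [23] = 17 is 1 byte ≤ B = 4; zero-pad to 4 bytes: K' = 17 00 00 00.
K' ⊕ ipad = 21 36 36 36.
Inner input = 21 36 36 36 ∥ 72 62 77 6a 69.
Inner hash: even-index sum = 425 mod 256 = 169; odd-index sum = 312 mod 256 = 56 → a9 38.

a938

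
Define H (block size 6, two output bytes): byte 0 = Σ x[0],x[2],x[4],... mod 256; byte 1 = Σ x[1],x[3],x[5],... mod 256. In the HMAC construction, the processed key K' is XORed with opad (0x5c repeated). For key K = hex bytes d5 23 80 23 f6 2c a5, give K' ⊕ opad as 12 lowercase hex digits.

Key hex bytes d5 23 80 23 f6 2c a5 is 7 bytes > B = 6, so hash it first: H(key) = f0 72, then zero-pad to 6 bytes: K' = f0 72 00 00 00 00.
XOR each byte with 0x5c: f0⊕5c=ac, 72⊕5c=2e, 00⊕5c=5c, 00⊕5c=5c, 00⊕5c=5c, 00⊕5c=5c.

ac2e5c5c5c5c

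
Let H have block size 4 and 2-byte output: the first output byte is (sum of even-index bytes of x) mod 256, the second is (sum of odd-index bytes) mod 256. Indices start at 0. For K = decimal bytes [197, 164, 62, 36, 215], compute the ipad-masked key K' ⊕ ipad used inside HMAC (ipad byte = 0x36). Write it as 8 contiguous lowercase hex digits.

ecfe3636

Key decimal bytes [197, 164, 62, 36, 215] = c5 a4 3e 24 d7 is 5 bytes > B = 4, so hash it first: H(key) = da c8, then zero-pad to 4 bytes: K' = da c8 00 00.
XOR each byte with 0x36: da⊕36=ec, c8⊕36=fe, 00⊕36=36, 00⊕36=36.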